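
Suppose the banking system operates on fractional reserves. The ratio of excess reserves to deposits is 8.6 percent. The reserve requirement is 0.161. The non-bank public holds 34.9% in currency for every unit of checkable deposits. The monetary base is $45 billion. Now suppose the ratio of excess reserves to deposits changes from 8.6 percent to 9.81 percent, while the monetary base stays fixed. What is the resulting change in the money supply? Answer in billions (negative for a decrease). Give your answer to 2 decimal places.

-2.03 billion

Initially m₁ = (1 + 0.349) / (0.161 + 0.086 + 0.349) ≈ 2.26342, so M₁ = 2.26342 × 45 = 101.8539 billion.
After the change m₂ = (1 + 0.349) / (0.161 + 0.0981 + 0.349) ≈ 2.21839, so M₂ = 2.21839 × 45 ≈ 99.8275 billion.
ΔM = M₂ − M₁ = 99.8275 − 101.8539 = -2.0264 billion.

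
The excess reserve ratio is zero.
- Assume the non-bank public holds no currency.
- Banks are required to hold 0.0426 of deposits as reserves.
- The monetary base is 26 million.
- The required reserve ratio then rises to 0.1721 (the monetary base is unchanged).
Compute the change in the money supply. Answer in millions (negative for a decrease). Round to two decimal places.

Initially m₁ = 1 / (0.0426) ≈ 23.47418, so M₁ = 23.47418 × 26 ≈ 610.3287 million.
After the change m₂ = 1 / (0.1721) ≈ 5.81058, so M₂ = 5.81058 × 26 ≈ 151.0751 million.
ΔM = M₂ − M₁ = 151.0751 − 610.3287 = -459.2536 million.

-459.25 million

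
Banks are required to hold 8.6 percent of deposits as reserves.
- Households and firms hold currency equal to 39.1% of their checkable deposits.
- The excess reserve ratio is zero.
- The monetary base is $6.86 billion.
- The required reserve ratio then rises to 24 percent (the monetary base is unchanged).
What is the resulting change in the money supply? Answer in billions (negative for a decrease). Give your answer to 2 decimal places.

-4.88 billion

Initially m₁ = (1 + 0.391) / (0.086 + 0.391) ≈ 2.9161, so M₁ = 2.9161 × 6.86 ≈ 20.0044 billion.
After the change m₂ = (1 + 0.391) / (0.24 + 0.391) ≈ 2.2044, so M₂ = 2.2044 × 6.86 ≈ 15.1222 billion.
ΔM = M₂ − M₁ = 15.1222 − 20.0044 = -4.8822 billion.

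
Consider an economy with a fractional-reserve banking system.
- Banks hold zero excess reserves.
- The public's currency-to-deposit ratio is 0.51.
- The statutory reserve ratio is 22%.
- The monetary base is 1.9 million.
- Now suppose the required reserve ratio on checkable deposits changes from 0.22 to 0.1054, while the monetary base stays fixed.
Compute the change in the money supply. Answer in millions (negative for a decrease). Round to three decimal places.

0.732 million

Initially m₁ = (1 + 0.51) / (0.22 + 0.51) ≈ 2.06849, so M₁ = 2.06849 × 1.9 ≈ 3.9301 million.
After the change m₂ = (1 + 0.51) / (0.1054 + 0.51) ≈ 2.45369, so M₂ = 2.45369 × 1.9 ≈ 4.662 million.
ΔM = M₂ − M₁ = 4.662 − 3.9301 = 0.7319 million.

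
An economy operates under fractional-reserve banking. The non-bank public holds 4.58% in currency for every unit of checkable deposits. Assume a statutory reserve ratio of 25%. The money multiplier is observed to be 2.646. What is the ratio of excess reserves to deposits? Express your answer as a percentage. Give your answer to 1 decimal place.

Using m = 2.646. Since m = (1 + c)/(c + rr + e), the denominator satisfies c + rr + e = (1 + c)/m = (1 + 0.0458) / 2.646 ≈ 0.395238.
With c = 0.0458 and rr = 0.25, the ratio of excess reserves to deposits is 0.395238 − 0.0458 − 0.25 = 0.099438.

9.9%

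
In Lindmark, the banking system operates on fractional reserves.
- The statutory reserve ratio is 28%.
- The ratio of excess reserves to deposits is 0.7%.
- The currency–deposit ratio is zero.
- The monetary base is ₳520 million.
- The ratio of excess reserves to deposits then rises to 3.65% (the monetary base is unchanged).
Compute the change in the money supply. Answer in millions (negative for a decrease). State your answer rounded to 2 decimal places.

Initially m₁ = 1 / (0.28 + 0.007) ≈ 3.484321, so M₁ = 3.484321 × 520 ≈ 1811.8469 million.
After the change m₂ = 1 / (0.28 + 0.0365) ≈ 3.159558, so M₂ = 3.159558 × 520 ≈ 1642.9702 million.
ΔM = M₂ − M₁ = 1642.9702 − 1811.8469 = -168.8767 million.

-168.88 million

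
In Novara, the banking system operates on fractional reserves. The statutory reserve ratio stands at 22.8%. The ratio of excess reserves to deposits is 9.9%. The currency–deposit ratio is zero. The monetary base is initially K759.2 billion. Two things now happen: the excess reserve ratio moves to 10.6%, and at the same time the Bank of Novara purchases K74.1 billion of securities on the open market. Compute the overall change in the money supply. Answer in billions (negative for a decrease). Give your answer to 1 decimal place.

Before: m₁ = 1 / (0.228 + 0.099) ≈ 3.05810, MB₁ = 759.2, so M₁ = 3.05810 × 759.2 ≈ 2321.7095 billion.
After: m₂ = 1 / (0.228 + 0.106) ≈ 2.99401, MB₂ = 759.2 + 74.1 = 833.3, so M₂ = 2.99401 × 833.3 ≈ 2494.9085 billion.
ΔM = M₂ − M₁ = 2494.9085 − 2321.7095 = 173.199 billion.

K173.2 billion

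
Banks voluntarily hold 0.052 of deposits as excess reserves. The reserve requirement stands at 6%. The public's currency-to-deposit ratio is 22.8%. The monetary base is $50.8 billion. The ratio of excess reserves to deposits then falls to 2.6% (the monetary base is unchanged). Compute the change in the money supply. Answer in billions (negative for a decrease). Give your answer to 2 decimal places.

$15.19 billion

Initially m₁ = (1 + 0.228) / (0.06 + 0.052 + 0.228) ≈ 3.61176, so M₁ = 3.61176 × 50.8 ≈ 183.4774 billion.
After the change m₂ = (1 + 0.228) / (0.06 + 0.026 + 0.228) ≈ 3.91083, so M₂ = 3.91083 × 50.8 ≈ 198.6702 billion.
ΔM = M₂ − M₁ = 198.6702 − 183.4774 = 15.1928 billion.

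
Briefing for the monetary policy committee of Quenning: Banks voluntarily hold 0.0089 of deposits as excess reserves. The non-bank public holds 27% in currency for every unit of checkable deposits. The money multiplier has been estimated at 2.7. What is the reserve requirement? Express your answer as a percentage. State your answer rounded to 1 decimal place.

Using m = 2.7. Since m = (1 + c)/(c + rr + e), the denominator satisfies c + rr + e = (1 + c)/m = (1 + 0.27) / 2.7 ≈ 0.470370.
With c = 0.27 and e = 0.0089, the reserve requirement is 0.470370 − 0.27 − 0.0089 = 0.19147.

19.1%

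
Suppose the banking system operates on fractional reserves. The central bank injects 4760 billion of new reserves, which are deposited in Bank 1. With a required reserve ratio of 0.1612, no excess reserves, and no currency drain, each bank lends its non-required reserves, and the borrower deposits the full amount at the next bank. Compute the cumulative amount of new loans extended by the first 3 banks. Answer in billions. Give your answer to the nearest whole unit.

Bank i lends (1 − rr)^i of the original deposit: Bank 1 lends 4760·0.8388 = 3992.6880, Bank 2 lends 4760·0.8388² ≈ 3349.0667, and so on.
Summing a geometric series: total = 4760·[0.8388·(1 − 0.8388^3) / (1 − 0.8388)] ≈ 10150.9518 billion.

10151 billion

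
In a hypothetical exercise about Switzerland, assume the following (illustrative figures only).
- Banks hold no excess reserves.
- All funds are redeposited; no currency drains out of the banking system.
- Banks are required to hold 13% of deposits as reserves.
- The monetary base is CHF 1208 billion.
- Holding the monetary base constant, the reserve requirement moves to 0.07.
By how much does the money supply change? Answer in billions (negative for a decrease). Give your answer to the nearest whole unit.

CHF 7965 billion

Initially m₁ = 1 / (0.13) ≈ 7.69231, so M₁ = 7.69231 × 1208 ≈ 9292.3105 billion.
After the change m₂ = 1 / (0.07) ≈ 14.28571, so M₂ = 14.28571 × 1208 ≈ 17257.1377 billion.
ΔM = M₂ − M₁ = 17257.1377 − 9292.3105 = 7964.8272 billion.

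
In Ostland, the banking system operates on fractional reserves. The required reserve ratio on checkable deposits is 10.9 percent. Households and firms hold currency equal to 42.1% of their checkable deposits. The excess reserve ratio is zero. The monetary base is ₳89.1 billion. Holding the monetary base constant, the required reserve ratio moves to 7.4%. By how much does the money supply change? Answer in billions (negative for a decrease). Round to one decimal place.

Initially m₁ = (1 + 0.421) / (0.109 + 0.421) ≈ 2.6811, so M₁ = 2.6811 × 89.1 ≈ 238.886 billion.
After the change m₂ = (1 + 0.421) / (0.074 + 0.421) ≈ 2.8707, so M₂ = 2.8707 × 89.1 ≈ 255.7794 billion.
ΔM = M₂ − M₁ = 255.7794 − 238.886 = 16.8934 billion.

₳16.9 billion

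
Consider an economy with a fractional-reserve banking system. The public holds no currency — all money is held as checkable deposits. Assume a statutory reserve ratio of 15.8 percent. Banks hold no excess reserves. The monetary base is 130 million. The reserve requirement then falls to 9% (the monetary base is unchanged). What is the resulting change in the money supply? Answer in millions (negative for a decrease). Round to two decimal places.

Initially m₁ = 1 / (0.158) ≈ 6.329114, so M₁ = 6.329114 × 130 ≈ 822.7848 million.
After the change m₂ = 1 / (0.09) ≈ 11.111111, so M₂ = 11.111111 × 130 ≈ 1444.4444 million.
ΔM = M₂ − M₁ = 1444.4444 − 822.7848 = 621.6596 million.

621.66 million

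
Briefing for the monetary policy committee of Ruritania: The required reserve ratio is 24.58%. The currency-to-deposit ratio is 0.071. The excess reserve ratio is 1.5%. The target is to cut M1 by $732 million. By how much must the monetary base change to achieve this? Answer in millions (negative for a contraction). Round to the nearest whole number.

-227 million

The money multiplier is m = (1 + c) / (rr + e + c) = (1 + 0.071) / (0.2458 + 0.015 + 0.071) ≈ 3.2278.
ΔMB = ΔM / m = (−732) / 3.2278 ≈ -226.7799 million.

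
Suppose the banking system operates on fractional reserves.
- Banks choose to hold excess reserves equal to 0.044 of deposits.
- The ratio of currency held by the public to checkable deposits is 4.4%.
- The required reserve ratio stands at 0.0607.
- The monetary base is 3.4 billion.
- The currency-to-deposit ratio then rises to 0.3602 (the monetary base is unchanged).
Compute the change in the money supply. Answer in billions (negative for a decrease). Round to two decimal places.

Initially m₁ = (1 + 0.044) / (0.0607 + 0.044 + 0.044) ≈ 7.0208, so M₁ = 7.0208 × 3.4 ≈ 23.8707 billion.
After the change m₂ = (1 + 0.3602) / (0.0607 + 0.044 + 0.3602) ≈ 2.9258, so M₂ = 2.9258 × 3.4 ≈ 9.9477 billion.
ΔM = M₂ − M₁ = 9.9477 − 23.8707 = -13.923 billion.

-13.92 billion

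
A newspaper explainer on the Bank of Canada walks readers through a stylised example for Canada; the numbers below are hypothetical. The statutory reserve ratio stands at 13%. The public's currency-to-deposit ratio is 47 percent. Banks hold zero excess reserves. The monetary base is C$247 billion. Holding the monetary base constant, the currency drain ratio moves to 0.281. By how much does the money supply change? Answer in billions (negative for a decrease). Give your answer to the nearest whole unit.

C$165 billion

Initially m₁ = (1 + 0.47) / (0.13 + 0.47) = 2.45, so M₁ = 2.45 × 247 = 605.15 billion.
After the change m₂ = (1 + 0.281) / (0.13 + 0.281) ≈ 3.1168, so M₂ = 3.1168 × 247 = 769.8496 billion.
ΔM = M₂ − M₁ = 769.8496 − 605.15 = 164.6996 billion.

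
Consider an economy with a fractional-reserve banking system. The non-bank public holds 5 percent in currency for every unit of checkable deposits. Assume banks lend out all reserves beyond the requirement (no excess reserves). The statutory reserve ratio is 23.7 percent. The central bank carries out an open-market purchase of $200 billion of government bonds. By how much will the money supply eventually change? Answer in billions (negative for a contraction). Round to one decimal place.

$731.7 billion

The money multiplier is m = (1 + c) / (rr + c) = (1 + 0.05) / (0.237 + 0.05) ≈ 3.65854.
The purchase adds 200 billion of base, so ΔM = m × ΔMB = 3.65854 × (+200) = 731.708 billion.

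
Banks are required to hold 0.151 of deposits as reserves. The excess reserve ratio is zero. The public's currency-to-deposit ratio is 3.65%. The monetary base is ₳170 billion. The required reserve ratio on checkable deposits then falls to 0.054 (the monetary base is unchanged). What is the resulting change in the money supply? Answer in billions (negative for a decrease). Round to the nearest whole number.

₳1007 billion

Initially m₁ = (1 + 0.0365) / (0.151 + 0.0365) = 5.5280, so M₁ = 5.5280 × 170 = 939.76 billion.
After the change m₂ = (1 + 0.0365) / (0.054 + 0.0365) ≈ 11.4530, so M₂ = 11.4530 × 170 = 1947.01 billion.
ΔM = M₂ − M₁ = 1947.01 − 939.76 = 1007.25 billion.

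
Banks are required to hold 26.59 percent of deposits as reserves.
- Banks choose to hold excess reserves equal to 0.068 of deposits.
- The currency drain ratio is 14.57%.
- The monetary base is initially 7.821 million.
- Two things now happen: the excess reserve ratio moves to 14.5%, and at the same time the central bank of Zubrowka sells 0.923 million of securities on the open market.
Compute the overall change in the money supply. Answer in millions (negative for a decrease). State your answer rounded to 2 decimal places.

-4.48 million

Before: m₁ = (1 + 0.1457) / (0.2659 + 0.068 + 0.1457) ≈ 2.3889, MB₁ = 7.821, so M₁ = 2.3889 × 7.821 ≈ 18.6836 million.
After: m₂ = (1 + 0.1457) / (0.2659 + 0.145 + 0.1457) ≈ 2.0584, MB₂ = 7.821 − 0.923 = 6.898, so M₂ = 2.0584 × 6.898 ≈ 14.1988 million.
ΔM = M₂ − M₁ = 14.1988 − 18.6836 = -4.4848 million.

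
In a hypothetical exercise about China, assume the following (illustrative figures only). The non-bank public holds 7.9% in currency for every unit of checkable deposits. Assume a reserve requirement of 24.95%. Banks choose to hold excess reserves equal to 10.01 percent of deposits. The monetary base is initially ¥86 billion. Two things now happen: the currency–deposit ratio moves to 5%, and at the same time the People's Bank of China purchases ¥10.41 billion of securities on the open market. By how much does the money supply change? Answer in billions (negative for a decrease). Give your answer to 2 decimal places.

¥36.82 billion

Before: m₁ = (1 + 0.079) / (0.2495 + 0.1001 + 0.079) ≈ 2.51750, MB₁ = 86, so M₁ = 2.51750 × 86 = 216.505 billion.
After: m₂ = (1 + 0.05) / (0.2495 + 0.1001 + 0.05) ≈ 2.62763, MB₂ = 86 + 10.41 = 96.41, so M₂ = 2.62763 × 96.41 ≈ 253.3298 billion.
ΔM = M₂ − M₁ = 253.3298 − 216.505 = 36.8248 billion.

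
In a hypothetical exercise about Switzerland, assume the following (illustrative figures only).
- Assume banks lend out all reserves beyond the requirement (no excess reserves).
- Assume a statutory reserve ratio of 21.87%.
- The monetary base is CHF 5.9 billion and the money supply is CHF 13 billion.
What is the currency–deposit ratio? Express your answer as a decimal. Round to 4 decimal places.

0.4305

Using m = M/MB = 13/5.9 ≈ 2.203390. From m = (1 + c)/(c + rr + e), rearranging gives 1 + c = m·(c + rr + e), so c·(1 − m) = m·(rr + e) − 1.
Hence c = [m·(rr + e) − 1]/(1 − m) = [2.203390 × (0.2187 + 0) − 1] / (1 − 2.203390) ≈ 0.430549.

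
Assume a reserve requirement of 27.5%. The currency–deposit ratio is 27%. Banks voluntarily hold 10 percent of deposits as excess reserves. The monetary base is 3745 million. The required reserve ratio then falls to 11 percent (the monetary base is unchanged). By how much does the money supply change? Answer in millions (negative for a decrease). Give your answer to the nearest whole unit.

Initially m₁ = (1 + 0.27) / (0.275 + 0.1 + 0.27) ≈ 1.96899, so M₁ = 1.96899 × 3745 ≈ 7373.8675 million.
After the change m₂ = (1 + 0.27) / (0.11 + 0.1 + 0.27) ≈ 2.64583, so M₂ = 2.64583 × 3745 ≈ 9908.6334 million.
ΔM = M₂ − M₁ = 9908.6334 − 7373.8675 = 2534.7659 million.

2535 million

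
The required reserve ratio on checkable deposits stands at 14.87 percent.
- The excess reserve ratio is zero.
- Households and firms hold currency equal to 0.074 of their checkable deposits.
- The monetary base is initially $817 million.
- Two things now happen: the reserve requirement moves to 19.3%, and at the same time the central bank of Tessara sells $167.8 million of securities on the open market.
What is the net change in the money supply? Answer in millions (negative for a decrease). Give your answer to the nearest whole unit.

-1329 million

Before: m₁ = (1 + 0.074) / (0.1487 + 0.074) ≈ 4.8226, MB₁ = 817, so M₁ = 4.8226 × 817 = 3940.0642 million.
After: m₂ = (1 + 0.074) / (0.193 + 0.074) ≈ 4.0225, MB₂ = 817 − 167.8 = 649.2, so M₂ = 4.0225 × 649.2 = 2611.407 million.
ΔM = M₂ − M₁ = 2611.407 − 3940.0642 = -1328.6572 million.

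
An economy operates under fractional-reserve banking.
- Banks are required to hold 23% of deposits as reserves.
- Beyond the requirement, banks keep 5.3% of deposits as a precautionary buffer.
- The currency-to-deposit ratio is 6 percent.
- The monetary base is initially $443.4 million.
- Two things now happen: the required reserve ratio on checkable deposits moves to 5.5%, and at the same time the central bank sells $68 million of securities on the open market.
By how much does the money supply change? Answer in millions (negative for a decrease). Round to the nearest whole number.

Before: m₁ = (1 + 0.06) / (0.23 + 0.053 + 0.06) ≈ 3.0904, MB₁ = 443.4, so M₁ = 3.0904 × 443.4 ≈ 1370.2834 million.
After: m₂ = (1 + 0.06) / (0.055 + 0.053 + 0.06) ≈ 6.3095, MB₂ = 443.4 − 68 = 375.4, so M₂ = 6.3095 × 375.4 = 2368.5863 million.
ΔM = M₂ − M₁ = 2368.5863 − 1370.2834 = 998.3029 million.

$998 million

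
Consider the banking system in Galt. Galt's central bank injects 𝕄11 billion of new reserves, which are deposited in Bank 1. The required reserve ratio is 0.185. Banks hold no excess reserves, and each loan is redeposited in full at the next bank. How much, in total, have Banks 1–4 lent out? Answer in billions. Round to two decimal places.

Bank i lends (1 − rr)^i of the original deposit: Bank 1 lends 11·0.8150 = 8.9650, Bank 2 lends 11·0.8150² ≈ 7.3065, and so on.
Summing a geometric series: total = 11·[0.8150·(1 − 0.8150^4) / (1 − 0.8150)] ≈ 27.0794 billion.

𝕄27.08 billion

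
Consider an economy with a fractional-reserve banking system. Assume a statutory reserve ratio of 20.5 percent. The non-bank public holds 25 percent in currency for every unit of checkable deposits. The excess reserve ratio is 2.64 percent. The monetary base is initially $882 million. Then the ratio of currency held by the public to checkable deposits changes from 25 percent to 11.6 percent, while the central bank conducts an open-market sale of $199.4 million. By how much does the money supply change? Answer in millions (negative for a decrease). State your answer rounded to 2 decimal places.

-97.39 million

Before: m₁ = (1 + 0.25) / (0.205 + 0.0264 + 0.25) ≈ 2.596593, MB₁ = 882, so M₁ = 2.596593 × 882 ≈ 2290.195 million.
After: m₂ = (1 + 0.116) / (0.205 + 0.0264 + 0.116) ≈ 3.212435, MB₂ = 882 − 199.4 = 682.6, so M₂ = 3.212435 × 682.6 ≈ 2192.8081 million.
ΔM = M₂ − M₁ = 2192.8081 − 2290.195 = -97.3869 million.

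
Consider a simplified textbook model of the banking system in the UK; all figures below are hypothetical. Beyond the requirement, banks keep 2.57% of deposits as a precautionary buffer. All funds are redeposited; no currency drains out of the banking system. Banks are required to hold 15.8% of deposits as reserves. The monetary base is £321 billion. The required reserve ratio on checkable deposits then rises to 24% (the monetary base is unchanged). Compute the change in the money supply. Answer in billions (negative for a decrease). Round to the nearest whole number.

Initially m₁ = 1 / (0.158 + 0.0257) ≈ 5.4437, so M₁ = 5.4437 × 321 = 1747.4277 billion.
After the change m₂ = 1 / (0.24 + 0.0257) ≈ 3.7636, so M₂ = 3.7636 × 321 = 1208.1156 billion.
ΔM = M₂ − M₁ = 1208.1156 − 1747.4277 = -539.3121 billion.

-539 billion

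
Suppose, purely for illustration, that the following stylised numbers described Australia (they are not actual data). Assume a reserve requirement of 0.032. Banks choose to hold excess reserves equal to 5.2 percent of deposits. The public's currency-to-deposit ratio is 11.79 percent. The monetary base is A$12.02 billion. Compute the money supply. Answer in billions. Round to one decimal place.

A$66.6 billion

The money multiplier is m = (1 + c) / (rr + e + c) = (1 + 0.1179) / (0.032 + 0.052 + 0.1179) ≈ 5.5369.
So M = m × MB = 5.5369 × 12.02 ≈ 66.5535 billion.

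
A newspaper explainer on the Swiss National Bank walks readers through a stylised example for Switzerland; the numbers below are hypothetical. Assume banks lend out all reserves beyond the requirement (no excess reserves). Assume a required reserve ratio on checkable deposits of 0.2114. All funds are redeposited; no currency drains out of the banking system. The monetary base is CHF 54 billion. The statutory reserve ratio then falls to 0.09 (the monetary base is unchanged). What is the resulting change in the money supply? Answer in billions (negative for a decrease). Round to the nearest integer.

CHF 345 billion

Initially m₁ = 1 / (0.2114) ≈ 4.7304, so M₁ = 4.7304 × 54 = 255.4416 billion.
After the change m₂ = 1 / (0.09) ≈ 11.1111, so M₂ = 11.1111 × 54 = 599.9994 billion.
ΔM = M₂ − M₁ = 599.9994 − 255.4416 = 344.5578 billion.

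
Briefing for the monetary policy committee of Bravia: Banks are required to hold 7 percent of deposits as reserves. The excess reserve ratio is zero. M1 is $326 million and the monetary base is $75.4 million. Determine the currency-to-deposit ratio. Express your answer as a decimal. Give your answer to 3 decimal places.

Using m = M/MB = 326/75.4 ≈ 4.323607. From m = (1 + c)/(c + rr + e), rearranging gives 1 + c = m·(c + rr + e), so c·(1 − m) = m·(rr + e) − 1.
Hence c = [m·(rr + e) − 1]/(1 − m) = [4.323607 × (0.07 + 0) − 1] / (1 − 4.323607) ≈ 0.209816.

0.210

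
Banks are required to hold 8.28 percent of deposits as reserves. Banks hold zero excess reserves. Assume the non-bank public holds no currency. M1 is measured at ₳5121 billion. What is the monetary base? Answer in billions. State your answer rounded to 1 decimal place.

With no currency drain and no excess reserves, the money multiplier is m = 1/rr = 1/0.0828 ≈ 12.077295.
The monetary base is MB = M / m = 5121 / 12.077295 ≈ 424.0188 billion.

₳424.0 billion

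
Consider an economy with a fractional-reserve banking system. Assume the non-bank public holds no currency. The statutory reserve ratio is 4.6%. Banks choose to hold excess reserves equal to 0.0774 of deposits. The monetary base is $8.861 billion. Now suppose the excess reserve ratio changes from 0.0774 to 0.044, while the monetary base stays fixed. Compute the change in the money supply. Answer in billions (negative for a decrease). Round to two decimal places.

Initially m₁ = 1 / (0.046 + 0.0774) ≈ 8.1037, so M₁ = 8.1037 × 8.861 ≈ 71.8069 billion.
After the change m₂ = 1 / (0.046 + 0.044) ≈ 11.1111, so M₂ = 11.1111 × 8.861 ≈ 98.4555 billion.
ΔM = M₂ − M₁ = 98.4555 − 71.8069 = 26.6486 billion.

$26.65 billion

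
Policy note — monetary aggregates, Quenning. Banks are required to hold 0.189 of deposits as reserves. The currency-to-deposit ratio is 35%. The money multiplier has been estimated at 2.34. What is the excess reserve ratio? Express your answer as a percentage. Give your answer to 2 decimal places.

Using m = 2.34. Since m = (1 + c)/(c + rr + e), the denominator satisfies c + rr + e = (1 + c)/m = (1 + 0.35) / 2.34 ≈ 0.576923.
With c = 0.35 and rr = 0.189, the excess reserve ratio is 0.576923 − 0.35 − 0.189 = 0.037923.

3.79%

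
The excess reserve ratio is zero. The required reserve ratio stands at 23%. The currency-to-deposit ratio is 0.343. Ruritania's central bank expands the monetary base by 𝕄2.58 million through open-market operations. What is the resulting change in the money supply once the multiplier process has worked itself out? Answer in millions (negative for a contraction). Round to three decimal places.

𝕄6.047 million

The money multiplier is m = (1 + c) / (rr + c) = (1 + 0.343) / (0.23 + 0.343) ≈ 2.34380.
The purchase adds 2.58 million of base, so ΔM = m × ΔMB = 2.34380 × (+2.58) ≈ 6.047 million.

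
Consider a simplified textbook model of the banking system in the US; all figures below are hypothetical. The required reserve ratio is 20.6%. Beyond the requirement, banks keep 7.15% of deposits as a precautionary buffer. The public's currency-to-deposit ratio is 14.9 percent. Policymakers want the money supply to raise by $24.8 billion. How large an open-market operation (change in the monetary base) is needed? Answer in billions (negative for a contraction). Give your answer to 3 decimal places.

$9.206 billion

The money multiplier is m = (1 + c) / (rr + e + c) = (1 + 0.149) / (0.206 + 0.0715 + 0.149) ≈ 2.694021.
ΔMB = ΔM / m = (+24.8) / 2.694021 ≈ 9.2056 billion.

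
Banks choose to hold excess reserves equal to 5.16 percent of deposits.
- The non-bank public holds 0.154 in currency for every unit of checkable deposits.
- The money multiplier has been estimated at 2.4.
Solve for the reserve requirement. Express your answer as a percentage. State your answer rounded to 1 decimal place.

Using m = 2.4. Since m = (1 + c)/(c + rr + e), the denominator satisfies c + rr + e = (1 + c)/m = (1 + 0.154) / 2.4 ≈ 0.480833.
With c = 0.154 and e = 0.0516, the reserve requirement is 0.480833 − 0.154 − 0.0516 = 0.275233.

27.5%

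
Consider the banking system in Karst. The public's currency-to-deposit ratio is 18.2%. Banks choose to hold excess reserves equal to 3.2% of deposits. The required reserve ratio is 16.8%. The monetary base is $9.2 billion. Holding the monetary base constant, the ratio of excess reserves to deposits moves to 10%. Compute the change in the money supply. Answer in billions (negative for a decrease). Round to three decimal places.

-4.302 billion

Initially m₁ = (1 + 0.182) / (0.168 + 0.032 + 0.182) ≈ 3.09424, so M₁ = 3.09424 × 9.2 ≈ 28.467 billion.
After the change m₂ = (1 + 0.182) / (0.168 + 0.1 + 0.182) ≈ 2.62667, so M₂ = 2.62667 × 9.2 ≈ 24.1654 billion.
ΔM = M₂ − M₁ = 24.1654 − 28.467 = -4.3016 billion.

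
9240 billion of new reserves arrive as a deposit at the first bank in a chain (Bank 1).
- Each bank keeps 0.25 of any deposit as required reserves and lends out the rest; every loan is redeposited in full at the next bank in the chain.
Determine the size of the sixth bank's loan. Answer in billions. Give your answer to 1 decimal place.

Each bank lends a fraction (1 − rr) = 0.7500 of the deposit it receives, so Bank 6 receives 9240·0.7500^5 and lends 9240·0.7500^6 ≈ 1644.5215 billion.

1644.5 billion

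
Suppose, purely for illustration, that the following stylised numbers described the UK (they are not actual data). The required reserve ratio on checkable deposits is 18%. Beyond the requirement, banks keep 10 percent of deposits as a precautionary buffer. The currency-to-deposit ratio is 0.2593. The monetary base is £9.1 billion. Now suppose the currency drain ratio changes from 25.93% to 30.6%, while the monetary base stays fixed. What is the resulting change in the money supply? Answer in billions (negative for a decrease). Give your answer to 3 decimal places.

Initially m₁ = (1 + 0.2593) / (0.18 + 0.1 + 0.2593) ≈ 2.33506, so M₁ = 2.33506 × 9.1 ≈ 21.249 billion.
After the change m₂ = (1 + 0.306) / (0.18 + 0.1 + 0.306) ≈ 2.22867, so M₂ = 2.22867 × 9.1 ≈ 20.2809 billion.
ΔM = M₂ − M₁ = 20.2809 − 21.249 = -0.9681 billion.

-0.968 billion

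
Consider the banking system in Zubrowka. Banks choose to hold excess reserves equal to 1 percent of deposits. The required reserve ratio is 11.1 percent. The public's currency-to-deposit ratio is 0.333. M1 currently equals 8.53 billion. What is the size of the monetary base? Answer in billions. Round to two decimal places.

2.91 billion

The money multiplier is m = (1 + c) / (rr + e + c) = (1 + 0.333) / (0.111 + 0.01 + 0.333) ≈ 2.9361.
MB = M / m = 8.53 / 2.9361 ≈ 2.9052 billion.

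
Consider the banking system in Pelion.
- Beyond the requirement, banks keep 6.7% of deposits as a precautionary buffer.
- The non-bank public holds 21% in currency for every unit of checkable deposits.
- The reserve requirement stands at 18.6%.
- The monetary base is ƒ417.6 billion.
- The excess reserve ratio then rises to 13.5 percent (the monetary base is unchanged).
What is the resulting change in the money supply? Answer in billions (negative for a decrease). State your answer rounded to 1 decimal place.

Initially m₁ = (1 + 0.21) / (0.186 + 0.067 + 0.21) ≈ 2.61339, so M₁ = 2.61339 × 417.6 ≈ 1091.3517 billion.
After the change m₂ = (1 + 0.21) / (0.186 + 0.135 + 0.21) ≈ 2.27872, so M₂ = 2.27872 × 417.6 ≈ 951.5935 billion.
ΔM = M₂ − M₁ = 951.5935 − 1091.3517 = -139.7582 billion.

-139.8 billion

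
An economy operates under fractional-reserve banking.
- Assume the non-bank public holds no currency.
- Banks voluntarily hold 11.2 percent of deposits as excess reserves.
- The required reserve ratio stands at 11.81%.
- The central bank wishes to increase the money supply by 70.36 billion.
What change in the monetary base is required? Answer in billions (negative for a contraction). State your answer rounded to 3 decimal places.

The money multiplier is m = 1 / (rr + e) = 1 / (0.1181 + 0.112) ≈ 4.345937.
ΔMB = ΔM / m = (+70.36) / 4.345937 ≈ 16.1898 billion.

16.190 billion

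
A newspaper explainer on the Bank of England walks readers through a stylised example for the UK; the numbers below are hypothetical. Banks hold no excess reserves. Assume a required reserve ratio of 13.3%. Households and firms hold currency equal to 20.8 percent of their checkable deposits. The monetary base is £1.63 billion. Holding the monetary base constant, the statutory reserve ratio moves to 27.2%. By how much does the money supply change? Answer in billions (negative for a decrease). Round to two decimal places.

Initially m₁ = (1 + 0.208) / (0.133 + 0.208) ≈ 3.5425, so M₁ = 3.5425 × 1.63 ≈ 5.7743 billion.
After the change m₂ = (1 + 0.208) / (0.272 + 0.208) ≈ 2.5167, so M₂ = 2.5167 × 1.63 ≈ 4.1022 billion.
ΔM = M₂ − M₁ = 4.1022 − 5.7743 = -1.6721 billion.

-1.67 billion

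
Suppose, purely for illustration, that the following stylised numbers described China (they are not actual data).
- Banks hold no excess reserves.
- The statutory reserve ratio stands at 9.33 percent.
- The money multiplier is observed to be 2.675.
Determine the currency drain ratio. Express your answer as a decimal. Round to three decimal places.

Using m = 2.675. From m = (1 + c)/(c + rr + e), rearranging gives 1 + c = m·(c + rr + e), so c·(1 − m) = m·(rr + e) − 1.
Hence c = [m·(rr + e) − 1]/(1 − m) = [2.675 × (0.0933 + 0) − 1] / (1 − 2.675) ≈ 0.448013.

0.448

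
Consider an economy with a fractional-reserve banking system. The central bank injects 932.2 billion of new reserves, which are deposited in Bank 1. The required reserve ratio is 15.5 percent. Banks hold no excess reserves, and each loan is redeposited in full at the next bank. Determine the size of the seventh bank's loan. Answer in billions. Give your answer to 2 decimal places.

Each bank lends a fraction (1 − rr) = 0.8450 of the deposit it receives, so Bank 7 receives 932.2·0.8450^6 and lends 932.2·0.8450^7 ≈ 286.7517 billion.

286.75 billion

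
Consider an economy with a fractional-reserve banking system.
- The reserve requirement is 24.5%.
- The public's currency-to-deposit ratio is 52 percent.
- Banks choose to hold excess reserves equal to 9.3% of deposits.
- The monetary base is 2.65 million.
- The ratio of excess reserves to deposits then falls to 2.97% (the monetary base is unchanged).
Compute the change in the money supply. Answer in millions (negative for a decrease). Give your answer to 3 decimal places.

0.374 million

Initially m₁ = (1 + 0.52) / (0.245 + 0.093 + 0.52) ≈ 1.77156, so M₁ = 1.77156 × 2.65 ≈ 4.6946 million.
After the change m₂ = (1 + 0.52) / (0.245 + 0.0297 + 0.52) ≈ 1.91267, so M₂ = 1.91267 × 2.65 ≈ 5.0686 million.
ΔM = M₂ − M₁ = 5.0686 − 4.6946 = 0.374 million.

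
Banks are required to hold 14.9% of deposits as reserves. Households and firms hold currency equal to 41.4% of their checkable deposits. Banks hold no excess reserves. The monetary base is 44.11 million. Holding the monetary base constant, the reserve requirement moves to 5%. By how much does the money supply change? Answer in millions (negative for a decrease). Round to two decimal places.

23.64 million

Initially m₁ = (1 + 0.414) / (0.149 + 0.414) ≈ 2.51155, so M₁ = 2.51155 × 44.11 ≈ 110.7845 million.
After the change m₂ = (1 + 0.414) / (0.05 + 0.414) ≈ 3.04741, so M₂ = 3.04741 × 44.11 ≈ 134.4213 million.
ΔM = M₂ − M₁ = 134.4213 − 110.7845 = 23.6368 million.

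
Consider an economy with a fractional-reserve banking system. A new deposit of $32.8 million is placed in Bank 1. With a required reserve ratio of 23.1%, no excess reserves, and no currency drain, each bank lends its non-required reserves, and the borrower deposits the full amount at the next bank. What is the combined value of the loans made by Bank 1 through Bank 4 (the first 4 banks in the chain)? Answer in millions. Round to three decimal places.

$71.006 million

Bank i lends (1 − rr)^i of the original deposit: Bank 1 lends 32.8·0.7690 = 25.2232, Bank 2 lends 32.8·0.7690² ≈ 19.3966, and so on.
Summing a geometric series: total = 32.8·[0.7690·(1 − 0.7690^4) / (1 − 0.7690)] ≈ 71.0063 million.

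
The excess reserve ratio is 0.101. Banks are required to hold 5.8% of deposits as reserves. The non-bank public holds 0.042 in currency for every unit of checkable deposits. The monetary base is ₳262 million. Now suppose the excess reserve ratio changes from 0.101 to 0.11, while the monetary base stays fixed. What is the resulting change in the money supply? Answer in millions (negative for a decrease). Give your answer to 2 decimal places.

Initially m₁ = (1 + 0.042) / (0.058 + 0.101 + 0.042) ≈ 5.184080, so M₁ = 5.184080 × 262 ≈ 1358.229 million.
After the change m₂ = (1 + 0.042) / (0.058 + 0.11 + 0.042) ≈ 4.961905, so M₂ = 4.961905 × 262 ≈ 1300.0191 million.
ΔM = M₂ − M₁ = 1300.0191 − 1358.229 = -58.2099 million.

-58.21 million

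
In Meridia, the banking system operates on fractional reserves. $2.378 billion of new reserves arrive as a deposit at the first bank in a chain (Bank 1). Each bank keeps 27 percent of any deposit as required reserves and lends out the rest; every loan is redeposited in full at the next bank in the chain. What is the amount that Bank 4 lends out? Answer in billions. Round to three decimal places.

Each bank lends a fraction (1 − rr) = 0.7300 of the deposit it receives, so Bank 4 receives 2.378·0.7300^3 and lends 2.378·0.7300^4 ≈ 0.6753 billion.

$0.675 billion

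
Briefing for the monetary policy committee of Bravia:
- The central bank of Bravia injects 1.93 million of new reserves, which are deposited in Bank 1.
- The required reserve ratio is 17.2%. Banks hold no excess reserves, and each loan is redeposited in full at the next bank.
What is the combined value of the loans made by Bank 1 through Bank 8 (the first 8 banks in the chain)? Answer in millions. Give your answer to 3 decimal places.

Bank i lends (1 − rr)^i of the original deposit: Bank 1 lends 1.93·0.8280 ≈ 1.5980, Bank 2 lends 1.93·0.8280² ≈ 1.3232, and so on.
Summing a geometric series: total = 1.93·[0.8280·(1 − 0.8280^8) / (1 − 0.8280)] ≈ 7.2383 million.

7.238 million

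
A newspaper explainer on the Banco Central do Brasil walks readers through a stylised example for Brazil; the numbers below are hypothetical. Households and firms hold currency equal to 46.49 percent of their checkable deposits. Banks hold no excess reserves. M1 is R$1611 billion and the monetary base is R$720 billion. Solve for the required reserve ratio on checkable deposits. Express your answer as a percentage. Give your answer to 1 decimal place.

Using m = M/MB = 1611/720 = 2.237500. Since m = (1 + c)/(c + rr + e), the denominator satisfies c + rr + e = (1 + c)/m = (1 + 0.4649) / 2.237500 ≈ 0.654704.
With c = 0.4649 and e = 0, the required reserve ratio on checkable deposits is 0.654704 − 0.4649 − 0 = 0.189804.

19.0%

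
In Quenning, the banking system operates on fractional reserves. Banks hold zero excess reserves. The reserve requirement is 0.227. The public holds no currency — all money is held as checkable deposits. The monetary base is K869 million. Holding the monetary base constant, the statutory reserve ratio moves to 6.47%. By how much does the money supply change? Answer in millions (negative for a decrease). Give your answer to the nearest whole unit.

K9603 million

Initially m₁ = 1 / (0.227) ≈ 4.4053, so M₁ = 4.4053 × 869 = 3828.2057 million.
After the change m₂ = 1 / (0.0647) ≈ 15.4560, so M₂ = 15.4560 × 869 = 13431.264 million.
ΔM = M₂ − M₁ = 13431.264 − 3828.2057 = 9603.0583 million.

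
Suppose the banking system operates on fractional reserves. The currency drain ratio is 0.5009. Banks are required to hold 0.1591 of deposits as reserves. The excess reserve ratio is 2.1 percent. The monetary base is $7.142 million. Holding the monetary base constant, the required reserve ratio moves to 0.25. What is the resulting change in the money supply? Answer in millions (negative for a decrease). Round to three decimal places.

Initially m₁ = (1 + 0.5009) / (0.1591 + 0.021 + 0.5009) ≈ 2.20396, so M₁ = 2.20396 × 7.142 ≈ 15.7407 million.
After the change m₂ = (1 + 0.5009) / (0.25 + 0.021 + 0.5009) ≈ 1.94442, so M₂ = 1.94442 × 7.142 ≈ 13.887 million.
ΔM = M₂ − M₁ = 13.887 − 15.7407 = -1.8537 million.

-1.854 million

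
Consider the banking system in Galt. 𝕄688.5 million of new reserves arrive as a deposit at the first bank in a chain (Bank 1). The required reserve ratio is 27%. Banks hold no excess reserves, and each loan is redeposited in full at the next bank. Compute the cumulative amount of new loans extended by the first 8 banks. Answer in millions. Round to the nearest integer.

Bank i lends (1 − rr)^i of the original deposit: Bank 1 lends 688.5·0.7300 = 502.6050, Bank 2 lends 688.5·0.7300² ≈ 366.9016, and so on.
Summing a geometric series: total = 688.5·[0.7300·(1 − 0.7300^8) / (1 − 0.7300)] ≈ 1711.3775 million.

𝕄1711 million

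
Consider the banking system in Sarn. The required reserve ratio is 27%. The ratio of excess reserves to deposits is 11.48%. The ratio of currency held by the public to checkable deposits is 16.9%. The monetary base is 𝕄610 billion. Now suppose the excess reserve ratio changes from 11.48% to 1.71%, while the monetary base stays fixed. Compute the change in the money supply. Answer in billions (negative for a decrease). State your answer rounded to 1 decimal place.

Initially m₁ = (1 + 0.169) / (0.27 + 0.1148 + 0.169) ≈ 2.11087, so M₁ = 2.11087 × 610 = 1287.6307 billion.
After the change m₂ = (1 + 0.169) / (0.27 + 0.0171 + 0.169) ≈ 2.56303, so M₂ = 2.56303 × 610 = 1563.4483 billion.
ΔM = M₂ − M₁ = 1563.4483 − 1287.6307 = 275.8176 billion.

𝕄275.8 billion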